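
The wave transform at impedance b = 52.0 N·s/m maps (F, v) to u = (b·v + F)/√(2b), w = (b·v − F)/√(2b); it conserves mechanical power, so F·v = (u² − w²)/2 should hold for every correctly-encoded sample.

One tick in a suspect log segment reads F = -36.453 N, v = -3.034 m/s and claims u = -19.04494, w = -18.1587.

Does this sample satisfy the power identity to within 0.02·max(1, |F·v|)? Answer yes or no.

F·v = (-36.453)×(-3.034) = 110.5984 W.
(u² − w²)/2 = (362.7097 − 329.7384)/2 = 16.4857 W.
|Δ| = 94.1127;  2% of max(1, |F·v|) = 2.2120.

no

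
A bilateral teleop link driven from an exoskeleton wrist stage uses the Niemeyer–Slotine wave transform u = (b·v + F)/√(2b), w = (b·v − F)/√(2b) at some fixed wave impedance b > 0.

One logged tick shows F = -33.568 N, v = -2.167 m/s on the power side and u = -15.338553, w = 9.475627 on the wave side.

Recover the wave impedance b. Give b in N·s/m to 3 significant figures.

u + w = -5.862926;  u + w = √(2b)·v, so √(2b) = -5.862926/(-2.167) = 2.705550.
b = (√(2b))²/2 = 7.319999/2 = 3.659999.
(Check via u − w = 2F/√(2b): u − w = -24.814180, 2F/√(2b) = -24.814182.)

b = 3.66 N·s/m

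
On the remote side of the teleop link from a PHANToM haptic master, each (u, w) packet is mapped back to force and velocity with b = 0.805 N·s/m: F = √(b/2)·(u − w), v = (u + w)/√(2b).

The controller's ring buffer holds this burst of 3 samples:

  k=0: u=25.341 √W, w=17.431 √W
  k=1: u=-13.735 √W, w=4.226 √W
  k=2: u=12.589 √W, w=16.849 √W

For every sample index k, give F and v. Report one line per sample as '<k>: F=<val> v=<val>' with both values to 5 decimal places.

0: F=5.01833 v=33.70906
1: F=-11.39498 v=-7.49414
2: F=-2.70267 v=23.20039

k=0: u−w=7.91000, u+w=42.77200; √(b/2)=0.63443, √(2b)=1.26886; F=0.63443×7.91=5.01833, v=42.77200/1.26886=33.70906
k=1: u−w=-17.96100, u+w=-9.50900; √(b/2)=0.63443, √(2b)=1.26886; F=0.63443×(-17.961)=-11.39498, v=-9.50900/1.26886=-7.49414
k=2: u−w=-4.26000, u+w=29.43800; √(b/2)=0.63443, √(2b)=1.26886; F=0.63443×(-4.26)=-2.70267, v=29.43800/1.26886=23.20039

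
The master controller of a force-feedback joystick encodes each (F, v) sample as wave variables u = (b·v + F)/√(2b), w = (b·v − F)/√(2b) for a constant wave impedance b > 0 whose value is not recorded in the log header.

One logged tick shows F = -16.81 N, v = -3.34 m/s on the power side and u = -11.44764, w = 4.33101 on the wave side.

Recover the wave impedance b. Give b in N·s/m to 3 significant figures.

u + w = -7.11663;  u + w = √(2b)·v, so √(2b) = -7.11663/(-3.34) = 2.13073.
b = (√(2b))²/2 = 4.54000/2 = 2.27000.
(Check via u − w = 2F/√(2b): u − w = -15.77865, 2F/√(2b) = -15.77865.)

b = 2.27 N·s/m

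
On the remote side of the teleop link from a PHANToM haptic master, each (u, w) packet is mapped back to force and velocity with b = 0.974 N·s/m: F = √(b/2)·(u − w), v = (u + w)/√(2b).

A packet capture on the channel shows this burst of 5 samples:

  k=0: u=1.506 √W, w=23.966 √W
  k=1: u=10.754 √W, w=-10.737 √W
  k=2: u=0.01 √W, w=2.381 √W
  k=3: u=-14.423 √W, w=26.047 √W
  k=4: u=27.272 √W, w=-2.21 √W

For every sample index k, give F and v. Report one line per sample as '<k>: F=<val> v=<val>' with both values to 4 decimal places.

0: F=-15.6738 v=18.2502
1: F=14.9976 v=0.0122
2: F=-1.6546 v=1.7131
3: F=-28.2421 v=8.3284
4: F=20.5741 v=17.9565

k=0: u−w=-22.4600, u+w=25.4720; √(b/2)=0.6979, √(2b)=1.3957; F=0.6979×(-22.46)=-15.6738, v=25.4720/1.3957=18.2502
k=1: u−w=21.4910, u+w=0.0170; √(b/2)=0.6979, √(2b)=1.3957; F=0.6979×21.491=14.9976, v=0.0170/1.3957=0.0122
k=2: u−w=-2.3710, u+w=2.3910; √(b/2)=0.6979, √(2b)=1.3957; F=0.6979×(-2.371)=-1.6546, v=2.3910/1.3957=1.7131
k=3: u−w=-40.4700, u+w=11.6240; √(b/2)=0.6979, √(2b)=1.3957; F=0.6979×(-40.47)=-28.2421, v=11.6240/1.3957=8.3284
k=4: u−w=29.4820, u+w=25.0620; √(b/2)=0.6979, √(2b)=1.3957; F=0.6979×29.482=20.5741, v=25.0620/1.3957=17.9565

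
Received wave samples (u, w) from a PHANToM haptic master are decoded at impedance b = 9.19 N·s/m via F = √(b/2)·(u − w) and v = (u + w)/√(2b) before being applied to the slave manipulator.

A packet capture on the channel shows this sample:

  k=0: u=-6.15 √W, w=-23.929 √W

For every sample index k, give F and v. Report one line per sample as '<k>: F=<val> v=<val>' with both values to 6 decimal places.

0: F=38.110977 v=-7.016017

k=0: u−w=17.779000, u+w=-30.079000; √(b/2)=2.143595, √(2b)=4.287190; F=2.143595×17.779=38.110977, v=-30.079000/4.287190=-7.016017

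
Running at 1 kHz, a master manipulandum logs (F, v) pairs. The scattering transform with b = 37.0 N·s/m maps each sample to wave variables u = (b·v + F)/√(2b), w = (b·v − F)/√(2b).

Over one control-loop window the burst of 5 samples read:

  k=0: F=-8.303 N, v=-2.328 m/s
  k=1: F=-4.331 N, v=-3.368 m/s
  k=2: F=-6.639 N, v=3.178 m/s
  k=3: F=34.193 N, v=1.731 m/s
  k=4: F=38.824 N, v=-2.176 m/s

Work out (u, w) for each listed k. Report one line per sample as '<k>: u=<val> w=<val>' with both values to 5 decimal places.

k=0: b·v=37.0×(-2.328)=-86.13600; √(2b)=8.60233; u=(-86.13600+(-8.303))/8.60233=-10.97831, w=(-86.13600−(-8.303))/8.60233=-9.04790
k=1: b·v=37.0×(-3.368)=-124.61600; √(2b)=8.60233; u=(-124.61600+(-4.331))/8.60233=-14.98978, w=(-124.61600−(-4.331))/8.60233=-13.98285
k=2: b·v=37.0×3.178=117.58600; √(2b)=8.60233; u=(117.58600+(-6.639))/8.60233=12.89733, w=(117.58600−(-6.639))/8.60233=14.44086
k=3: b·v=37.0×1.731=64.04700; √(2b)=8.60233; u=(64.04700+34.193)/8.60233=11.42017, w=(64.04700−34.193)/8.60233=3.47046
k=4: b·v=37.0×(-2.176)=-80.51200; √(2b)=8.60233; u=(-80.51200+38.824)/8.60233=-4.84613, w=(-80.51200−38.824)/8.60233=-13.87253

0: u=-10.97831 w=-9.04790
1: u=-14.98978 w=-13.98285
2: u=12.89733 w=14.44086
3: u=11.42017 w=3.47046
4: u=-4.84613 w=-13.87253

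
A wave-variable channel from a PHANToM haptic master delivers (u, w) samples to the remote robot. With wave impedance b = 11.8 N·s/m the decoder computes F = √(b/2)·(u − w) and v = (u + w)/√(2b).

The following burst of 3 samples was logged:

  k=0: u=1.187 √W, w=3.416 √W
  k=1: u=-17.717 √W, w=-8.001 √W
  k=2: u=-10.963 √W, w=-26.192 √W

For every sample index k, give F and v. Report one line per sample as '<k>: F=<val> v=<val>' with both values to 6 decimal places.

k=0: u−w=-2.229000, u+w=4.603000; √(b/2)=2.428992, √(2b)=4.857983; F=2.428992×(-2.229)=-5.414222, v=4.603000/4.857983=0.947513
k=1: u−w=-9.716000, u+w=-25.718000; √(b/2)=2.428992, √(2b)=4.857983; F=2.428992×(-9.716)=-23.600082, v=-25.718000/4.857983=-5.293967
k=2: u−w=15.229000, u+w=-37.155000; √(b/2)=2.428992, √(2b)=4.857983; F=2.428992×15.229=36.991112, v=-37.155000/4.857983=-7.648236

0: F=-5.414222 v=0.947513
1: F=-23.600082 v=-5.293967
2: F=36.991112 v=-7.648236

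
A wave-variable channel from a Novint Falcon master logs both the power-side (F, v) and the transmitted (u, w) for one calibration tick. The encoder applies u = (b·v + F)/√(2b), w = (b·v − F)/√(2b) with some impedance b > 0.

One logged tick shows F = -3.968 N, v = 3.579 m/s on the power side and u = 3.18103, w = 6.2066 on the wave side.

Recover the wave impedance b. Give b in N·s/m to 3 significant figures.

u + w = 9.38763;  u + w = √(2b)·v, so √(2b) = 9.38763/3.579 = 2.62298.
b = (√(2b))²/2 = 6.88000/2 = 3.44000.
(Check via u − w = 2F/√(2b): u − w = -3.02557, 2F/√(2b) = -3.02557.)

b = 3.44 N·s/m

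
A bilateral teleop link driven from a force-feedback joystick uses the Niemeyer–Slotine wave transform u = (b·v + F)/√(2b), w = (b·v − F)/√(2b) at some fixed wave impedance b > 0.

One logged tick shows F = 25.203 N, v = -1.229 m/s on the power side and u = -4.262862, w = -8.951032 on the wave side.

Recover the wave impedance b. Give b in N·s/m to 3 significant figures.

u + w = -13.213894;  u + w = √(2b)·v, so √(2b) = -13.213894/(-1.229) = 10.751745.
b = (√(2b))²/2 = 115.600010/2 = 57.800005.
(Check via u − w = 2F/√(2b): u − w = 4.688170, 2F/√(2b) = 4.688169.)

b = 57.8 N·s/m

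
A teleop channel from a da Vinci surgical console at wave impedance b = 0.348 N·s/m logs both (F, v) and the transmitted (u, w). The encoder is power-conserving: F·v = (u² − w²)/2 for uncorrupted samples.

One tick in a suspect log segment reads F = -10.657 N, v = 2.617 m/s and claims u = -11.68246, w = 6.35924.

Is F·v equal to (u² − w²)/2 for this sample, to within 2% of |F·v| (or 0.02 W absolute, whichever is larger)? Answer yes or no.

F·v = (-10.657)×2.617 = -27.8894 W.
(u² − w²)/2 = (136.4799 − 40.4399)/2 = 48.0200 W.
|Δ| = 75.9093;  2% of max(1, |F·v|) = 0.5578.

no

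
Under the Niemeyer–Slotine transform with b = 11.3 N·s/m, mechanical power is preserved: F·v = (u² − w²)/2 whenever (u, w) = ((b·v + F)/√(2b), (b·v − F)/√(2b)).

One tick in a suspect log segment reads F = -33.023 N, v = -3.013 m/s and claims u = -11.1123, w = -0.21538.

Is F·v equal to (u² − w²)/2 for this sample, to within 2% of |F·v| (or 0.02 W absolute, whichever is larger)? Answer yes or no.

no

F·v = (-33.023)×(-3.013) = 99.4983 W.
(u² − w²)/2 = (123.4832 − 0.0464)/2 = 61.7184 W.
|Δ| = 37.7799;  2% of max(1, |F·v|) = 1.9900.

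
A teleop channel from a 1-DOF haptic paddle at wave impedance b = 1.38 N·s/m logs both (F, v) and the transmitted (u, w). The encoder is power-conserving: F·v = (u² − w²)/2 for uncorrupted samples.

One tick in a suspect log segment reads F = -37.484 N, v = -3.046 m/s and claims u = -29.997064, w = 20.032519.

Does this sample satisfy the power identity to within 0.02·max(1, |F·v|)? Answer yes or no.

F·v = (-37.484)×(-3.046) = 114.176264 W.
(u² − w²)/2 = (899.823849 − 401.301817)/2 = 249.261016 W.
|Δ| = 135.084752;  2% of max(1, |F·v|) = 2.283525.

no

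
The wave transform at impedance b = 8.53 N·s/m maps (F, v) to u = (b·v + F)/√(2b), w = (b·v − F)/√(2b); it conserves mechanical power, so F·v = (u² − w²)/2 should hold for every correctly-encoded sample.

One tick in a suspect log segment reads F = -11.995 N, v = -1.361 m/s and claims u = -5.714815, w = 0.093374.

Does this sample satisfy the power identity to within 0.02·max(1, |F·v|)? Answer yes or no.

F·v = (-11.995)×(-1.361) = 16.325195 W.
(u² − w²)/2 = (32.659110 − 0.008719)/2 = 16.325196 W.
|Δ| = 0.000001;  2% of max(1, |F·v|) = 0.326504.

yes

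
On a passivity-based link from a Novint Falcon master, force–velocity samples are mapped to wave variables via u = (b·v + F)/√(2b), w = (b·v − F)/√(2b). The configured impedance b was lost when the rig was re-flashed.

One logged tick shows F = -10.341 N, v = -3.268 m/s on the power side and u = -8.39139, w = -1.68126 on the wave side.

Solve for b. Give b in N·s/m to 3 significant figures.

u + w = -10.0726;  u + w = √(2b)·v, so √(2b) = -10.0726/(-3.268) = 3.0822.
b = (√(2b))²/2 = 9.5000/2 = 4.7500.
(Check via u − w = 2F/√(2b): u − w = -6.7101, 2F/√(2b) = -6.7101.)

b = 4.75 N·s/m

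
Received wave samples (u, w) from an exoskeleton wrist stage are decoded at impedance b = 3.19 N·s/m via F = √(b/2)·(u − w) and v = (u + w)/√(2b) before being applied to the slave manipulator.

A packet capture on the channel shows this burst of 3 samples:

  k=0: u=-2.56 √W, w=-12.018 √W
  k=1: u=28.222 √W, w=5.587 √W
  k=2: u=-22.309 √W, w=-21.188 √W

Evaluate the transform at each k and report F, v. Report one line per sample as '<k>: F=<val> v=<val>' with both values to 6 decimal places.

0: F=11.944821 v=-5.771485
1: F=28.586491 v=13.385111
2: F=-1.415748 v=-17.220627

k=0: u−w=9.458000, u+w=-14.578000; √(b/2)=1.262933, √(2b)=2.525866; F=1.262933×9.458=11.944821, v=-14.578000/2.525866=-5.771485
k=1: u−w=22.635000, u+w=33.809000; √(b/2)=1.262933, √(2b)=2.525866; F=1.262933×22.635=28.586491, v=33.809000/2.525866=13.385111
k=2: u−w=-1.121000, u+w=-43.497000; √(b/2)=1.262933, √(2b)=2.525866; F=1.262933×(-1.121)=-1.415748, v=-43.497000/2.525866=-17.220627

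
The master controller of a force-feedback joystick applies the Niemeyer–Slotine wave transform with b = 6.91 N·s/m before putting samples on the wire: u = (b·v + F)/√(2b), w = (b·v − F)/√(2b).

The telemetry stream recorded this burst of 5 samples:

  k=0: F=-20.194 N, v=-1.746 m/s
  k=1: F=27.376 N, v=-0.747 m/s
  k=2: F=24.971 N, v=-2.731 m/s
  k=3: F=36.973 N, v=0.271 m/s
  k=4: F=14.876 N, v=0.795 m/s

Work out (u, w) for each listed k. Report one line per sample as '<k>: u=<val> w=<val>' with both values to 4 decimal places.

0: u=-8.6775 w=2.1867
1: u=5.9755 w=-8.7525
2: u=1.6408 w=-11.7934
3: u=10.4493 w=-9.4419
4: u=5.4793 w=-2.5239

k=0: b·v=6.91×(-1.746)=-12.0649; √(2b)=3.7175; u=(-12.0649+(-20.194))/3.7175=-8.6775, w=(-12.0649−(-20.194))/3.7175=2.1867
k=1: b·v=6.91×(-0.747)=-5.1618; √(2b)=3.7175; u=(-5.1618+27.376)/3.7175=5.9755, w=(-5.1618−27.376)/3.7175=-8.7525
k=2: b·v=6.91×(-2.731)=-18.8712; √(2b)=3.7175; u=(-18.8712+24.971)/3.7175=1.6408, w=(-18.8712−24.971)/3.7175=-11.7934
k=3: b·v=6.91×0.271=1.8726; √(2b)=3.7175; u=(1.8726+36.973)/3.7175=10.4493, w=(1.8726−36.973)/3.7175=-9.4419
k=4: b·v=6.91×0.795=5.4935; √(2b)=3.7175; u=(5.4935+14.876)/3.7175=5.4793, w=(5.4935−14.876)/3.7175=-2.5239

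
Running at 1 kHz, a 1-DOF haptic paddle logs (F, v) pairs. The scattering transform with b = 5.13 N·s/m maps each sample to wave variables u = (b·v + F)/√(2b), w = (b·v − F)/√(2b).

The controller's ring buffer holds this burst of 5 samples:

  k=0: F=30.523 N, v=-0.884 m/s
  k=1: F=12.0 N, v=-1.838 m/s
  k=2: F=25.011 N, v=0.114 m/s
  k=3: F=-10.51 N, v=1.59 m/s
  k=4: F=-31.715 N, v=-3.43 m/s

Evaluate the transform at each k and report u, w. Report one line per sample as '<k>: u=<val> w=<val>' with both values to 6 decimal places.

0: u=8.113356 w=-10.944917
1: u=0.802673 w=-6.690014
2: u=7.990894 w=-7.625738
3: u=-0.734689 w=5.827655
4: u=-15.394630 w=4.407916

k=0: b·v=5.13×(-0.884)=-4.534920; √(2b)=3.203123; u=(-4.534920+30.523)/3.203123=8.113356, w=(-4.534920−30.523)/3.203123=-10.944917
k=1: b·v=5.13×(-1.838)=-9.428940; √(2b)=3.203123; u=(-9.428940+12.0)/3.203123=0.802673, w=(-9.428940−12.0)/3.203123=-6.690014
k=2: b·v=5.13×0.114=0.584820; √(2b)=3.203123; u=(0.584820+25.011)/3.203123=7.990894, w=(0.584820−25.011)/3.203123=-7.625738
k=3: b·v=5.13×1.59=8.156700; √(2b)=3.203123; u=(8.156700+(-10.51))/3.203123=-0.734689, w=(8.156700−(-10.51))/3.203123=5.827655
k=4: b·v=5.13×(-3.43)=-17.595900; √(2b)=3.203123; u=(-17.595900+(-31.715))/3.203123=-15.394630, w=(-17.595900−(-31.715))/3.203123=4.407916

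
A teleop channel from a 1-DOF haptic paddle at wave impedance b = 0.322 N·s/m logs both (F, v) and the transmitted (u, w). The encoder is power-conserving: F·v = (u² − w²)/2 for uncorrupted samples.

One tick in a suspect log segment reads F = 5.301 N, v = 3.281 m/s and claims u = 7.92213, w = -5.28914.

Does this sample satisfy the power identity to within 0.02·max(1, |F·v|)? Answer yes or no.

yes

F·v = 5.301×3.281 = 17.39258 W.
(u² − w²)/2 = (62.76014 − 27.97500)/2 = 17.39257 W.
|Δ| = 0.00001;  2% of max(1, |F·v|) = 0.34785.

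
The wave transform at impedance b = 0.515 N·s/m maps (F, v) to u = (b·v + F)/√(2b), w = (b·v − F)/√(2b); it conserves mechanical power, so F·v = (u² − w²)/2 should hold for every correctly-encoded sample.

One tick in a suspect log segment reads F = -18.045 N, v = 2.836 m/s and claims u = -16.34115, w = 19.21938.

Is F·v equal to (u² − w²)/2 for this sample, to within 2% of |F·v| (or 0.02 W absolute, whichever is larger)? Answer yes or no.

F·v = (-18.045)×2.836 = -51.17562 W.
(u² − w²)/2 = (267.03318 − 369.38457)/2 = -51.17569 W.
|Δ| = 0.00007;  2% of max(1, |F·v|) = 1.02351.

yes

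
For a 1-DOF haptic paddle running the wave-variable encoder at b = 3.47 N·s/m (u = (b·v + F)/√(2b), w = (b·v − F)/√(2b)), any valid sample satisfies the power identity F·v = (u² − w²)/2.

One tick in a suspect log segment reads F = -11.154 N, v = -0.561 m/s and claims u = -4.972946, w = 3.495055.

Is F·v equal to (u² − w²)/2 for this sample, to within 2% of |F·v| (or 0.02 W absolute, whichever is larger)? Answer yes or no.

yes

F·v = (-11.154)×(-0.561) = 6.257394 W.
(u² − w²)/2 = (24.730192 − 12.215409)/2 = 6.257391 W.
|Δ| = 0.000003;  2% of max(1, |F·v|) = 0.125148.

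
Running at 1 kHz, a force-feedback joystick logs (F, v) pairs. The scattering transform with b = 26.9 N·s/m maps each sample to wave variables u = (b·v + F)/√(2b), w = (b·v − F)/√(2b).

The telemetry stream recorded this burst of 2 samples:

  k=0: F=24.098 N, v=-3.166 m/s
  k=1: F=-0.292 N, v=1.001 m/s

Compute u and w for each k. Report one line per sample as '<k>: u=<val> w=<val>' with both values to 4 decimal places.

k=0: b·v=26.9×(-3.166)=-85.1654; √(2b)=7.3348; u=(-85.1654+24.098)/7.3348=-8.3257, w=(-85.1654−24.098)/7.3348=-14.8965
k=1: b·v=26.9×1.001=26.9269; √(2b)=7.3348; u=(26.9269+(-0.292))/7.3348=3.6313, w=(26.9269−(-0.292))/7.3348=3.7109

0: u=-8.3257 w=-14.8965
1: u=3.6313 w=3.7109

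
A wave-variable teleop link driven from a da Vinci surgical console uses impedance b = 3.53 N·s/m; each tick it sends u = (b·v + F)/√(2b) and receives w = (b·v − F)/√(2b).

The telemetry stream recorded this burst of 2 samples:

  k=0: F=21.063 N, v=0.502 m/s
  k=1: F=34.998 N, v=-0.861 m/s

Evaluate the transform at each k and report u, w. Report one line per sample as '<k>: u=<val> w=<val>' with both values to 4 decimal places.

k=0: b·v=3.53×0.502=1.7721; √(2b)=2.6571; u=(1.7721+21.063)/2.6571=8.5941, w=(1.7721−21.063)/2.6571=-7.2602
k=1: b·v=3.53×(-0.861)=-3.0393; √(2b)=2.6571; u=(-3.0393+34.998)/2.6571=12.0278, w=(-3.0393−34.998)/2.6571=-14.3155

0: u=8.5941 w=-7.2602
1: u=12.0278 w=-14.3155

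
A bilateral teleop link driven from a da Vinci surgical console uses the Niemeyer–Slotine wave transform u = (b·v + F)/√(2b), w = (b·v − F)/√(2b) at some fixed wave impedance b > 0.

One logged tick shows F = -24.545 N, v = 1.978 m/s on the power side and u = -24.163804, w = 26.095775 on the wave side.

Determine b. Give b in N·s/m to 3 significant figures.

u + w = 1.931971;  u + w = √(2b)·v, so √(2b) = 1.931971/1.978 = 0.976730.
b = (√(2b))²/2 = 0.954001/2 = 0.477000.
(Check via u − w = 2F/√(2b): u − w = -50.259579, 2F/√(2b) = -50.259564.)

b = 0.477 N·s/m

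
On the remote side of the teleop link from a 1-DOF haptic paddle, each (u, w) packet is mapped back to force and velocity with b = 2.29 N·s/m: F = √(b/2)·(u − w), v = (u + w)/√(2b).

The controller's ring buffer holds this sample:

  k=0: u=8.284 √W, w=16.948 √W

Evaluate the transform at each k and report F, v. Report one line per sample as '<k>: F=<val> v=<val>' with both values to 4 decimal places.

0: F=-9.2709 v=11.7901

k=0: u−w=-8.6640, u+w=25.2320; √(b/2)=1.0700, √(2b)=2.1401; F=1.0700×(-8.664)=-9.2709, v=25.2320/2.1401=11.7901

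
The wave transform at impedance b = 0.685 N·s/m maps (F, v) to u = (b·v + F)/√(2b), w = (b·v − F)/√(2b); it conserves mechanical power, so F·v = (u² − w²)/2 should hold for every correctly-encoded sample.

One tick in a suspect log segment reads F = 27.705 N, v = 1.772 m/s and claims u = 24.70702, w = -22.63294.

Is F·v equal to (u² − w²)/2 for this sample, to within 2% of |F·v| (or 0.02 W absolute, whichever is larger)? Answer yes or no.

yes

F·v = 27.705×1.772 = 49.0933 W.
(u² − w²)/2 = (610.4368 − 512.2500)/2 = 49.0934 W.
|Δ| = 0.0002;  2% of max(1, |F·v|) = 0.9819.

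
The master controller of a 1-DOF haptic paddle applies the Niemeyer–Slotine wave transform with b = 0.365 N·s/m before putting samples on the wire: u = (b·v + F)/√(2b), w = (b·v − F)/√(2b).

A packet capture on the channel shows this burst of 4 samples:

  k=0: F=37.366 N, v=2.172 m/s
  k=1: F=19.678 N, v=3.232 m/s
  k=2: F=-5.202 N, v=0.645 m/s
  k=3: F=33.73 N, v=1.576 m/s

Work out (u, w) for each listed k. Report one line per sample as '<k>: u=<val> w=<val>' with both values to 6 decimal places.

0: u=44.661474 w=-42.805716
1: u=24.412068 w=-21.650646
2: u=-5.812936 w=6.364025
3: u=40.151246 w=-38.804711

k=0: b·v=0.365×2.172=0.792780; √(2b)=0.854400; u=(0.792780+37.366)/0.854400=44.661474, w=(0.792780−37.366)/0.854400=-42.805716
k=1: b·v=0.365×3.232=1.179680; √(2b)=0.854400; u=(1.179680+19.678)/0.854400=24.412068, w=(1.179680−19.678)/0.854400=-21.650646
k=2: b·v=0.365×0.645=0.235425; √(2b)=0.854400; u=(0.235425+(-5.202))/0.854400=-5.812936, w=(0.235425−(-5.202))/0.854400=6.364025
k=3: b·v=0.365×1.576=0.575240; √(2b)=0.854400; u=(0.575240+33.73)/0.854400=40.151246, w=(0.575240−33.73)/0.854400=-38.804711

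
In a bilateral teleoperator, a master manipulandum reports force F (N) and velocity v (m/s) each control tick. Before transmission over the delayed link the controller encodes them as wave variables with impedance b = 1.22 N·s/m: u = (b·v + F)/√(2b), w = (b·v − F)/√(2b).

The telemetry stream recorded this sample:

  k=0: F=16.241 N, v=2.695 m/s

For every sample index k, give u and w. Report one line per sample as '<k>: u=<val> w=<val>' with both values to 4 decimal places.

0: u=12.5021 w=-8.2924

k=0: b·v=1.22×2.695=3.2879; √(2b)=1.5620; u=(3.2879+16.241)/1.5620=12.5021, w=(3.2879−16.241)/1.5620=-8.2924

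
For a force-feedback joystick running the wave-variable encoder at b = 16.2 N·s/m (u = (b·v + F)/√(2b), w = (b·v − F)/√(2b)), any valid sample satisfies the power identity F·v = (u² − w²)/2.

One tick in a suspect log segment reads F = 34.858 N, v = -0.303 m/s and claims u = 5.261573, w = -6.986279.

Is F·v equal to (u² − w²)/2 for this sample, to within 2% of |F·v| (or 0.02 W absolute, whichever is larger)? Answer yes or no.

F·v = 34.858×(-0.303) = -10.561974 W.
(u² − w²)/2 = (27.684150 − 48.808094)/2 = -10.561972 W.
|Δ| = 0.000002;  2% of max(1, |F·v|) = 0.211239.

yes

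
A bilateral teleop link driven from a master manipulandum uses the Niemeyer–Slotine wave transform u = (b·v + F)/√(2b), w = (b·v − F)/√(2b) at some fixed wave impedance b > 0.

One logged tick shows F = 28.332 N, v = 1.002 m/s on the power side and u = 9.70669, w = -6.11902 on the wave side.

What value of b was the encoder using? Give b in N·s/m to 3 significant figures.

u + w = 3.58767;  u + w = √(2b)·v, so √(2b) = 3.58767/1.002 = 3.58051.
b = (√(2b))²/2 = 12.82004/2 = 6.41002.
(Check via u − w = 2F/√(2b): u − w = 15.82571, 2F/√(2b) = 15.82568.)

b = 6.41 N·s/m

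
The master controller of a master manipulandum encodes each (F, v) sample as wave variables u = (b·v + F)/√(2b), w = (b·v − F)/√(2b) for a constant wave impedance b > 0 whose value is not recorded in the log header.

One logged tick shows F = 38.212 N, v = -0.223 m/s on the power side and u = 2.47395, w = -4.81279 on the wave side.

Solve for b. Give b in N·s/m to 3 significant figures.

u + w = -2.33884;  u + w = √(2b)·v, so √(2b) = -2.33884/(-0.223) = 10.48807.
b = (√(2b))²/2 = 109.99965/2 = 54.99982.
(Check via u − w = 2F/√(2b): u − w = 7.28674, 2F/√(2b) = 7.28675.)

b = 55 N·s/m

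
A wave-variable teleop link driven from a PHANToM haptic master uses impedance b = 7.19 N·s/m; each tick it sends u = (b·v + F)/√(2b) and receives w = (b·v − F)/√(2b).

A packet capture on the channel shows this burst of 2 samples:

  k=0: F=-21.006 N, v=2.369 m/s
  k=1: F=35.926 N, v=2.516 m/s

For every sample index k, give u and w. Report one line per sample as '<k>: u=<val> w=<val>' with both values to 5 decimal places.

0: u=-1.04768 w=10.03115
1: u=14.24437 w=-4.70346

k=0: b·v=7.19×2.369=17.03311; √(2b)=3.79210; u=(17.03311+(-21.006))/3.79210=-1.04768, w=(17.03311−(-21.006))/3.79210=10.03115
k=1: b·v=7.19×2.516=18.09004; √(2b)=3.79210; u=(18.09004+35.926)/3.79210=14.24437, w=(18.09004−35.926)/3.79210=-4.70346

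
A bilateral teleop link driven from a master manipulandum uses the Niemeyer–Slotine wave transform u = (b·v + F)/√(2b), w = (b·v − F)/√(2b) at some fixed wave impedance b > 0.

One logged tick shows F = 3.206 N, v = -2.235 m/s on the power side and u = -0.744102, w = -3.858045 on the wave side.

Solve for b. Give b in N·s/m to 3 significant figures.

b = 2.12 N·s/m

u + w = -4.602147;  u + w = √(2b)·v, so √(2b) = -4.602147/(-2.235) = 2.059126.
b = (√(2b))²/2 = 4.240001/2 = 2.120000.
(Check via u − w = 2F/√(2b): u − w = 3.113943, 2F/√(2b) = 3.113942.)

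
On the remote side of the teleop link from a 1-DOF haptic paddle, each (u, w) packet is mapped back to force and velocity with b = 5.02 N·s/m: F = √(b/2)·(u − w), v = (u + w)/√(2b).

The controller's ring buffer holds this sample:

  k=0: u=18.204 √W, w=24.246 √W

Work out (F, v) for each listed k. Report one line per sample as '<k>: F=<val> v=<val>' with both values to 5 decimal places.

k=0: u−w=-6.04200, u+w=42.45000; √(b/2)=1.58430, √(2b)=3.16860; F=1.58430×(-6.042)=-9.57233, v=42.45000/3.16860=13.39710

0: F=-9.57233 v=13.39710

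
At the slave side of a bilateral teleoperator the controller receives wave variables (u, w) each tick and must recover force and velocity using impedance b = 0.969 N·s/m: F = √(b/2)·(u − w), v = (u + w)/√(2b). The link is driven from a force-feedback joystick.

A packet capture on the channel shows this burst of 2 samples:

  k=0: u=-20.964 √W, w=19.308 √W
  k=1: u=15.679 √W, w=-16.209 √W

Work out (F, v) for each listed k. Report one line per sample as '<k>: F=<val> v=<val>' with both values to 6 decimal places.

k=0: u−w=-40.272000, u+w=-1.656000; √(b/2)=0.696060, √(2b)=1.392121; F=0.696060×(-40.272)=-28.031742, v=-1.656000/1.392121=-1.189552
k=1: u−w=31.888000, u+w=-0.530000; √(b/2)=0.696060, √(2b)=1.392121; F=0.696060×31.888=22.195972, v=-0.530000/1.392121=-0.380714

0: F=-28.031742 v=-1.189552
1: F=22.195972 v=-0.380714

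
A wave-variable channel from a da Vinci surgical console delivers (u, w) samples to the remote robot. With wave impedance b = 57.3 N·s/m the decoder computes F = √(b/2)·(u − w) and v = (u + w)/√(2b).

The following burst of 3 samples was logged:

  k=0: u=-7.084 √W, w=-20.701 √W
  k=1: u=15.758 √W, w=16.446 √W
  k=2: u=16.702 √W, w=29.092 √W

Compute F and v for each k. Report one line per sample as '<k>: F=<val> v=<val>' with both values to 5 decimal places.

k=0: u−w=13.61700, u+w=-27.78500; √(b/2)=5.35257, √(2b)=10.70514; F=5.35257×13.617=72.88594, v=-27.78500/10.70514=-2.59548
k=1: u−w=-0.68800, u+w=32.20400; √(b/2)=5.35257, √(2b)=10.70514; F=5.35257×(-0.688)=-3.68257, v=32.20400/10.70514=3.00827
k=2: u−w=-12.39000, u+w=45.79400; √(b/2)=5.35257, √(2b)=10.70514; F=5.35257×(-12.39)=-66.31834, v=45.79400/10.70514=4.27776

0: F=72.88594 v=-2.59548
1: F=-3.68257 v=3.00827
2: F=-66.31834 v=4.27776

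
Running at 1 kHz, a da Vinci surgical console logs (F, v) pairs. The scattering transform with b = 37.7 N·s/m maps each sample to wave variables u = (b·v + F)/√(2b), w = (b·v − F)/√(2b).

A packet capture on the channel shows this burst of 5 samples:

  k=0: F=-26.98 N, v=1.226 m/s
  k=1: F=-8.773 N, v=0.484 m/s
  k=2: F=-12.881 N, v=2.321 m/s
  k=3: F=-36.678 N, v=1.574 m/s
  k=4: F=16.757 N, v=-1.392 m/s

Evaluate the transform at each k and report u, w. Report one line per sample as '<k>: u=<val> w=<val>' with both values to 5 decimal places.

k=0: b·v=37.7×1.226=46.22020; √(2b)=8.68332; u=(46.22020+(-26.98))/8.68332=2.21577, w=(46.22020−(-26.98))/8.68332=8.42998
k=1: b·v=37.7×0.484=18.24680; √(2b)=8.68332; u=(18.24680+(-8.773))/8.68332=1.09103, w=(18.24680−(-8.773))/8.68332=3.11169
k=2: b·v=37.7×2.321=87.50170; √(2b)=8.68332; u=(87.50170+(-12.881))/8.68332=8.59357, w=(87.50170−(-12.881))/8.68332=11.56041
k=3: b·v=37.7×1.574=59.33980; √(2b)=8.68332; u=(59.33980+(-36.678))/8.68332=2.60981, w=(59.33980−(-36.678))/8.68332=11.05773
k=4: b·v=37.7×(-1.392)=-52.47840; √(2b)=8.68332; u=(-52.47840+16.757)/8.68332=-4.11380, w=(-52.47840−16.757)/8.68332=-7.97338

0: u=2.21577 w=8.42998
1: u=1.09103 w=3.11169
2: u=8.59357 w=11.56041
3: u=2.60981 w=11.05773
4: u=-4.11380 w=-7.97338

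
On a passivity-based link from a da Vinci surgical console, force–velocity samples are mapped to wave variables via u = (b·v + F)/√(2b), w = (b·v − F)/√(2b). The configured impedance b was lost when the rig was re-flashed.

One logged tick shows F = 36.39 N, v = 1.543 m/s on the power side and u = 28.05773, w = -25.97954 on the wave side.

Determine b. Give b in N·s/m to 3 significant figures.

b = 0.907 N·s/m

u + w = 2.07819;  u + w = √(2b)·v, so √(2b) = 2.07819/1.543 = 1.34685.
b = (√(2b))²/2 = 1.81401/2 = 0.90700.
(Check via u − w = 2F/√(2b): u − w = 54.03727, 2F/√(2b) = 54.03719.)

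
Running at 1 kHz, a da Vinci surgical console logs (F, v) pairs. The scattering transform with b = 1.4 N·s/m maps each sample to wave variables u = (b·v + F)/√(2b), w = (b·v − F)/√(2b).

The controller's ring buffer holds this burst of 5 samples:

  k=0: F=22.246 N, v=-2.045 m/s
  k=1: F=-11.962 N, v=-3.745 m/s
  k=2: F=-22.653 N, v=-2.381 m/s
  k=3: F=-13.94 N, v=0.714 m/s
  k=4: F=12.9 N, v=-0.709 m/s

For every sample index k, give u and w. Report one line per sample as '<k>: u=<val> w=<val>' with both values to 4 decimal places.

0: u=11.5836 w=-15.0055
1: u=-10.2820 w=4.0154
2: u=-15.5298 w=11.5457
3: u=-7.7334 w=8.9281
4: u=7.1160 w=-8.3024

k=0: b·v=1.4×(-2.045)=-2.8630; √(2b)=1.6733; u=(-2.8630+22.246)/1.6733=11.5836, w=(-2.8630−22.246)/1.6733=-15.0055
k=1: b·v=1.4×(-3.745)=-5.2430; √(2b)=1.6733; u=(-5.2430+(-11.962))/1.6733=-10.2820, w=(-5.2430−(-11.962))/1.6733=4.0154
k=2: b·v=1.4×(-2.381)=-3.3334; √(2b)=1.6733; u=(-3.3334+(-22.653))/1.6733=-15.5298, w=(-3.3334−(-22.653))/1.6733=11.5457
k=3: b·v=1.4×0.714=0.9996; √(2b)=1.6733; u=(0.9996+(-13.94))/1.6733=-7.7334, w=(0.9996−(-13.94))/1.6733=8.9281
k=4: b·v=1.4×(-0.709)=-0.9926; √(2b)=1.6733; u=(-0.9926+12.9)/1.6733=7.1160, w=(-0.9926−12.9)/1.6733=-8.3024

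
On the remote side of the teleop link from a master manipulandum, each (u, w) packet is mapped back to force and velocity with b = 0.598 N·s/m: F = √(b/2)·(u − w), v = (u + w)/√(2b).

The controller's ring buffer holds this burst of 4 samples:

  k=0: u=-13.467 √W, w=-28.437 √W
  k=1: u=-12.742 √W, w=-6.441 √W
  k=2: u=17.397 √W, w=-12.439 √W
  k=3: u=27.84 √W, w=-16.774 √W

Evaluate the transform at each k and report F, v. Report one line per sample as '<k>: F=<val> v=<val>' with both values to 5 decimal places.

0: F=8.18573 v=-38.31686
1: F=-3.44544 v=-17.54086
2: F=16.31459 v=4.53358
3: F=24.39533 v=10.11871

k=0: u−w=14.97000, u+w=-41.90400; √(b/2)=0.54681, √(2b)=1.09362; F=0.54681×14.97=8.18573, v=-41.90400/1.09362=-38.31686
k=1: u−w=-6.30100, u+w=-19.18300; √(b/2)=0.54681, √(2b)=1.09362; F=0.54681×(-6.301)=-3.44544, v=-19.18300/1.09362=-17.54086
k=2: u−w=29.83600, u+w=4.95800; √(b/2)=0.54681, √(2b)=1.09362; F=0.54681×29.836=16.31459, v=4.95800/1.09362=4.53358
k=3: u−w=44.61400, u+w=11.06600; √(b/2)=0.54681, √(2b)=1.09362; F=0.54681×44.614=24.39533, v=11.06600/1.09362=10.11871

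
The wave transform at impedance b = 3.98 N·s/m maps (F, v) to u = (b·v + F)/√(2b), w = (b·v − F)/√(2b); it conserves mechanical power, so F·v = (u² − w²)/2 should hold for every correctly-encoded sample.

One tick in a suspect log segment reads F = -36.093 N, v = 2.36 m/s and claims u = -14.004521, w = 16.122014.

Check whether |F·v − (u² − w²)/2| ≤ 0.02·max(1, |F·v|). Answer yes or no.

F·v = (-36.093)×2.36 = -85.179480 W.
(u² − w²)/2 = (196.126608 − 259.919335)/2 = -31.896363 W.
|Δ| = 53.283117;  2% of max(1, |F·v|) = 1.703590.

no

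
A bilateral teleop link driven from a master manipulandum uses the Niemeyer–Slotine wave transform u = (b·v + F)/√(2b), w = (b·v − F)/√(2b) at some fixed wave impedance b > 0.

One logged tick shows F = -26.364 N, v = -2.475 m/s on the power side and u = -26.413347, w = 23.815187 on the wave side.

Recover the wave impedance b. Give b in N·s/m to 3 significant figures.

b = 0.551 N·s/m

u + w = -2.598160;  u + w = √(2b)·v, so √(2b) = -2.598160/(-2.475) = 1.049762.
b = (√(2b))²/2 = 1.101999/2 = 0.551000.
(Check via u − w = 2F/√(2b): u − w = -50.228534, 2F/√(2b) = -50.228546.)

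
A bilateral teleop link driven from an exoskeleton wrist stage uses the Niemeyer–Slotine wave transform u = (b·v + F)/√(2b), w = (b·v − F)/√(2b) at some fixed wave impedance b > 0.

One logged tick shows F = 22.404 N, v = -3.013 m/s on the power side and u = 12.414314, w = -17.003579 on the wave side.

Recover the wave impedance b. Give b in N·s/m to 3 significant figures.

u + w = -4.589265;  u + w = √(2b)·v, so √(2b) = -4.589265/(-3.013) = 1.523155.
b = (√(2b))²/2 = 2.320000/2 = 1.160000.
(Check via u − w = 2F/√(2b): u − w = 29.417893, 2F/√(2b) = 29.417892.)

b = 1.16 N·s/m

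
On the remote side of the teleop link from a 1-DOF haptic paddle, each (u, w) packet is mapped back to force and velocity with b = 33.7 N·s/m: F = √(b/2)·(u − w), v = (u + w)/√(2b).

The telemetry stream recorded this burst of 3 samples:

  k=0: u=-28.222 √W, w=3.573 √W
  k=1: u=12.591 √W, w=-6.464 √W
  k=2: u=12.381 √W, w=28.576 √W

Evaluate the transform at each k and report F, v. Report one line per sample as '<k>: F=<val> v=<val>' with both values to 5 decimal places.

0: F=-130.51451 v=-3.00241
1: F=78.21840 v=0.74631
2: F=-66.47845 v=4.98882

k=0: u−w=-31.79500, u+w=-24.64900; √(b/2)=4.10488, √(2b)=8.20975; F=4.10488×(-31.795)=-130.51451, v=-24.64900/8.20975=-3.00241
k=1: u−w=19.05500, u+w=6.12700; √(b/2)=4.10488, √(2b)=8.20975; F=4.10488×19.055=78.21840, v=6.12700/8.20975=0.74631
k=2: u−w=-16.19500, u+w=40.95700; √(b/2)=4.10488, √(2b)=8.20975; F=4.10488×(-16.195)=-66.47845, v=40.95700/8.20975=4.98882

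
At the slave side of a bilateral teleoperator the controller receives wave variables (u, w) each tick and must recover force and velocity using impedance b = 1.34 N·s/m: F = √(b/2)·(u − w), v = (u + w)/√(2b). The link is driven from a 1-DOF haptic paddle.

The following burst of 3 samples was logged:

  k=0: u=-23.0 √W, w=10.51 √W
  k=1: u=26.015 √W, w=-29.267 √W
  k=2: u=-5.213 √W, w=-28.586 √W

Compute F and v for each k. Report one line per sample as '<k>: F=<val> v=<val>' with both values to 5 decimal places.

k=0: u−w=-33.51000, u+w=-12.49000; √(b/2)=0.81854, √(2b)=1.63707; F=0.81854×(-33.51)=-27.42912, v=-12.49000/1.63707=-7.62948
k=1: u−w=55.28200, u+w=-3.25200; √(b/2)=0.81854, √(2b)=1.63707; F=0.81854×55.282=45.25027, v=-3.25200/1.63707=-1.98648
k=2: u−w=23.37300, u+w=-33.79900; √(b/2)=0.81854, √(2b)=1.63707; F=0.81854×23.373=19.13163, v=-33.79900/1.63707=-20.64603

0: F=-27.42912 v=-7.62948
1: F=45.25027 v=-1.98648
2: F=19.13163 v=-20.64603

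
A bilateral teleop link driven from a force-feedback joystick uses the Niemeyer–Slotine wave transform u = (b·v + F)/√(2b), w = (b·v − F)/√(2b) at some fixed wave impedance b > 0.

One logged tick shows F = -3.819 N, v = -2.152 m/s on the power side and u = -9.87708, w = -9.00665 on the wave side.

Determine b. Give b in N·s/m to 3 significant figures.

u + w = -18.8837;  u + w = √(2b)·v, so √(2b) = -18.8837/(-2.152) = 8.7750.
b = (√(2b))²/2 = 77.0001/2 = 38.5000.
(Check via u − w = 2F/√(2b): u − w = -0.8704, 2F/√(2b) = -0.8704.)

b = 38.5 N·s/m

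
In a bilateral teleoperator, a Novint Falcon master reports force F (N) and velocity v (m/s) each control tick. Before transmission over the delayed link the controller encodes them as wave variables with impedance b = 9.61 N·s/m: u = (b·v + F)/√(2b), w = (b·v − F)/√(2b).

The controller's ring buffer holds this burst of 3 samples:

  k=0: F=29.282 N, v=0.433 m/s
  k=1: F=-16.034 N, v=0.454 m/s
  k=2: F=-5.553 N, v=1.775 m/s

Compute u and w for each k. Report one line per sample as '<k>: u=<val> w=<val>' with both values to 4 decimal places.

0: u=7.6283 w=-5.7300
1: u=-2.6622 w=4.6525
2: u=2.6242 w=5.1575

k=0: b·v=9.61×0.433=4.1611; √(2b)=4.3841; u=(4.1611+29.282)/4.3841=7.6283, w=(4.1611−29.282)/4.3841=-5.7300
k=1: b·v=9.61×0.454=4.3629; √(2b)=4.3841; u=(4.3629+(-16.034))/4.3841=-2.6622, w=(4.3629−(-16.034))/4.3841=4.6525
k=2: b·v=9.61×1.775=17.0577; √(2b)=4.3841; u=(17.0577+(-5.553))/4.3841=2.6242, w=(17.0577−(-5.553))/4.3841=5.1575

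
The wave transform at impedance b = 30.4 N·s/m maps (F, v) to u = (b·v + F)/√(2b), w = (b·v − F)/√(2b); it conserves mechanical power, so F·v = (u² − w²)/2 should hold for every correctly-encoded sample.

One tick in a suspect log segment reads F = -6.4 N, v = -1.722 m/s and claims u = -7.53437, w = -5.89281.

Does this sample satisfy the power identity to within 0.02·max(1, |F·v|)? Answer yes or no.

yes

F·v = (-6.4)×(-1.722) = 11.0208 W.
(u² − w²)/2 = (56.7667 − 34.7252)/2 = 11.0208 W.
|Δ| = 0.0000;  2% of max(1, |F·v|) = 0.2204.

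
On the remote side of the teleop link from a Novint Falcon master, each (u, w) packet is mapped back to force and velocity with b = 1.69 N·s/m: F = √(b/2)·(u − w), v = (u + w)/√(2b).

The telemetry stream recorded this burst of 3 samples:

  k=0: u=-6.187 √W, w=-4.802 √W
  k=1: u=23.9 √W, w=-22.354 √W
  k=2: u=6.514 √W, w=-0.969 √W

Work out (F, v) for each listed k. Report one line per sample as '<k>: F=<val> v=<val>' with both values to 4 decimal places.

0: F=-1.2731 v=-5.9772
1: F=42.5185 v=0.8409
2: F=6.8787 v=3.0161

k=0: u−w=-1.3850, u+w=-10.9890; √(b/2)=0.9192, √(2b)=1.8385; F=0.9192×(-1.385)=-1.2731, v=-10.9890/1.8385=-5.9772
k=1: u−w=46.2540, u+w=1.5460; √(b/2)=0.9192, √(2b)=1.8385; F=0.9192×46.254=42.5185, v=1.5460/1.8385=0.8409
k=2: u−w=7.4830, u+w=5.5450; √(b/2)=0.9192, √(2b)=1.8385; F=0.9192×7.483=6.8787, v=5.5450/1.8385=3.0161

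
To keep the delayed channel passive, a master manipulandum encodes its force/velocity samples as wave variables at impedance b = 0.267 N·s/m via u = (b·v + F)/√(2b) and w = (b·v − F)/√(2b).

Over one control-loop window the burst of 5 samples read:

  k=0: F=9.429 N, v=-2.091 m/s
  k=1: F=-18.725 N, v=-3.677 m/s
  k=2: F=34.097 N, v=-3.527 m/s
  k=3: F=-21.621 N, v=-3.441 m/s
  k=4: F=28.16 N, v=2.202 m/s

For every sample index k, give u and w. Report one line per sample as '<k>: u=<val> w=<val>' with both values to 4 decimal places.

k=0: b·v=0.267×(-2.091)=-0.5583; √(2b)=0.7308; u=(-0.5583+9.429)/0.7308=12.1391, w=(-0.5583−9.429)/0.7308=-13.6671
k=1: b·v=0.267×(-3.677)=-0.9818; √(2b)=0.7308; u=(-0.9818+(-18.725))/0.7308=-26.9677, w=(-0.9818−(-18.725))/0.7308=24.2808
k=2: b·v=0.267×(-3.527)=-0.9417; √(2b)=0.7308; u=(-0.9417+34.097)/0.7308=45.3714, w=(-0.9417−34.097)/0.7308=-47.9488
k=3: b·v=0.267×(-3.441)=-0.9187; √(2b)=0.7308; u=(-0.9187+(-21.621))/0.7308=-30.8445, w=(-0.9187−(-21.621))/0.7308=28.3300
k=4: b·v=0.267×2.202=0.5879; √(2b)=0.7308; u=(0.5879+28.16)/0.7308=39.3401, w=(0.5879−28.16)/0.7308=-37.7310

0: u=12.1391 w=-13.6671
1: u=-26.9677 w=24.2808
2: u=45.3714 w=-47.9488
3: u=-30.8445 w=28.3300
4: u=39.3401 w=-37.7310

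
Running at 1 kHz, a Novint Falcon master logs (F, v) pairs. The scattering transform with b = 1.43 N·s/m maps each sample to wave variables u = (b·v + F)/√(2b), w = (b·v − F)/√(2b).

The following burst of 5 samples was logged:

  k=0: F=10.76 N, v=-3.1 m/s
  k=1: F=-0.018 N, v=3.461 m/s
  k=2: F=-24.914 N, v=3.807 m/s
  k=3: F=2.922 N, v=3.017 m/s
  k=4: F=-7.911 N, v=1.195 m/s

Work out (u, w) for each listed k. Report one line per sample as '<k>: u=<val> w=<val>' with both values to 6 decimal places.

0: u=3.741234 w=-8.983809
1: u=2.915897 w=2.937185
2: u=-11.512846 w=17.951068
3: u=4.278920 w=0.823290
4: u=-3.667408 w=5.688337

k=0: b·v=1.43×(-3.1)=-4.433000; √(2b)=1.691153; u=(-4.433000+10.76)/1.691153=3.741234, w=(-4.433000−10.76)/1.691153=-8.983809
k=1: b·v=1.43×3.461=4.949230; √(2b)=1.691153; u=(4.949230+(-0.018))/1.691153=2.915897, w=(4.949230−(-0.018))/1.691153=2.937185
k=2: b·v=1.43×3.807=5.444010; √(2b)=1.691153; u=(5.444010+(-24.914))/1.691153=-11.512846, w=(5.444010−(-24.914))/1.691153=17.951068
k=3: b·v=1.43×3.017=4.314310; √(2b)=1.691153; u=(4.314310+2.922)/1.691153=4.278920, w=(4.314310−2.922)/1.691153=0.823290
k=4: b·v=1.43×1.195=1.708850; √(2b)=1.691153; u=(1.708850+(-7.911))/1.691153=-3.667408, w=(1.708850−(-7.911))/1.691153=5.688337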